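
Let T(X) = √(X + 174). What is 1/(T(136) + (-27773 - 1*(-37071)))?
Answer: 4649/43226247 - √310/86452494 ≈ 0.00010735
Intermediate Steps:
T(X) = √(174 + X)
1/(T(136) + (-27773 - 1*(-37071))) = 1/(√(174 + 136) + (-27773 - 1*(-37071))) = 1/(√310 + (-27773 + 37071)) = 1/(√310 + 9298) = 1/(9298 + √310)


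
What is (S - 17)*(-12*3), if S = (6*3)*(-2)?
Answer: 1908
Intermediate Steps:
S = -36 (S = 18*(-2) = -36)
(S - 17)*(-12*3) = (-36 - 17)*(-12*3) = -53*(-36) = 1908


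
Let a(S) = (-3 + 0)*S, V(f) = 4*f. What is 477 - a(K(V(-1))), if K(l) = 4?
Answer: 489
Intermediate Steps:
a(S) = -3*S
477 - a(K(V(-1))) = 477 - (-3)*4 = 477 - 1*(-12) = 477 + 12 = 489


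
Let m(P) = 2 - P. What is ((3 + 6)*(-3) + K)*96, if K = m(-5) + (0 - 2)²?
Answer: -1536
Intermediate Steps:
K = 11 (K = (2 - 1*(-5)) + (0 - 2)² = (2 + 5) + (-2)² = 7 + 4 = 11)
((3 + 6)*(-3) + K)*96 = ((3 + 6)*(-3) + 11)*96 = (9*(-3) + 11)*96 = (-27 + 11)*96 = -16*96 = -1536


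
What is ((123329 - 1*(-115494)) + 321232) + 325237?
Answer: 885292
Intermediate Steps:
((123329 - 1*(-115494)) + 321232) + 325237 = ((123329 + 115494) + 321232) + 325237 = (238823 + 321232) + 325237 = 560055 + 325237 = 885292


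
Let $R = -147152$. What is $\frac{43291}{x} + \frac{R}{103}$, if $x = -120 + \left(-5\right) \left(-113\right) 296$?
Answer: $- \frac{24587583267}{17213360} \approx -1428.4$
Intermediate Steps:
$x = 167120$ ($x = -120 + 565 \cdot 296 = -120 + 167240 = 167120$)
$\frac{43291}{x} + \frac{R}{103} = \frac{43291}{167120} - \frac{147152}{103} = - \frac{24587583267}{17213360}$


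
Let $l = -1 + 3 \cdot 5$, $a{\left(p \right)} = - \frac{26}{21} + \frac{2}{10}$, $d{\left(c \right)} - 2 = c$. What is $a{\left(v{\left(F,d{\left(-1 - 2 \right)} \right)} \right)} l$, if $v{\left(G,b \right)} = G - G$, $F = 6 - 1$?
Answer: $- \frac{218}{15} \approx -14.533$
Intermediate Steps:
$d{\left(c \right)} = 2 + c$
$F = 5$
$v{\left(G,b \right)} = 0$
$a{\left(p \right)} = - \frac{109}{105}$ ($a{\left(p \right)} = \left(-26\right) \frac{1}{21} + 2 \cdot \frac{1}{10} = - \frac{26}{21} + \frac{1}{5} = - \frac{109}{105}$)
$l = 14$ ($l = -1 + 15 = 14$)
$a{\left(v{\left(F,d{\left(-1 - 2 \right)} \right)} \right)} l = \left(- \frac{109}{105}\right) 14 = - \frac{218}{15}$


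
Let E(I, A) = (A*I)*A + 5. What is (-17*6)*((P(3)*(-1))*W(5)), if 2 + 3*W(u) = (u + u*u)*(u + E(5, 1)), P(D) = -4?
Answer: -60928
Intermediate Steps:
E(I, A) = 5 + I*A**2 (E(I, A) = I*A**2 + 5 = 5 + I*A**2)
W(u) = -2/3 + (10 + u)*(u + u**2)/3 (W(u) = -2/3 + ((u + u*u)*(u + (5 + 5*1**2)))/3 = -2/3 + ((u + u**2)*(u + (5 + 5*1)))/3 = -2/3 + ((u + u**2)*(u + (5 + 5)))/3 = -2/3 + ((u + u**2)*(u + 10))/3 = -2/3 + ((u + u**2)*(10 + u))/3 = -2/3 + ((10 + u)*(u + u**2))/3 = -2/3 + (10 + u)*(u + u**2)/3)
(-17*6)*((P(3)*(-1))*W(5)) = (-17*6)*((-4*(-1))*(-2/3 + (1/3)*5**3 + (10/3)*5 + (11/3)*5**2)) = -408*(-2/3 + (1/3)*125 + 50/3 + (11/3)*25) = -408*(-2/3 + 125/3 + 50/3 + 275/3) = -408*448/3 = -102*1792/3 = -60928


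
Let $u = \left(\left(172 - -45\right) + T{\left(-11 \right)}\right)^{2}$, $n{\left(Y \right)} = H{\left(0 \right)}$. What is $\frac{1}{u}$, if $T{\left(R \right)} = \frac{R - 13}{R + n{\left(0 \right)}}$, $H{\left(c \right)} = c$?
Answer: $\frac{121}{5812921} \approx 2.0816 \cdot 10^{-5}$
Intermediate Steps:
$n{\left(Y \right)} = 0$
$T{\left(R \right)} = \frac{-13 + R}{R}$ ($T{\left(R \right)} = \frac{R - 13}{R + 0} = \frac{-13 + R}{R}$)
$u = \frac{5812921}{121}$ ($u = \left(\left(172 - -45\right) + \frac{-13 - 11}{-11}\right)^{2} = \left(\left(172 + 45\right) - - \frac{24}{11}\right)^{2} = \left(217 + \frac{24}{11}\right)^{2} = \left(\frac{2411}{11}\right)^{2} = \frac{5812921}{121} \approx 48041.0$)
$\frac{1}{u} = \frac{1}{\frac{5812921}{121}} = \frac{121}{5812921}$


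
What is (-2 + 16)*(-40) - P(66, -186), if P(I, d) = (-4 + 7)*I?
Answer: -758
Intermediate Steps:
P(I, d) = 3*I
(-2 + 16)*(-40) - P(66, -186) = (-2 + 16)*(-40) - 3*66 = 14*(-40) - 1*198 = -560 - 198 = -758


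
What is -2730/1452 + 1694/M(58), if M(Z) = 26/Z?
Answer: 11882577/3146 ≈ 3777.0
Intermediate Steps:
-2730/1452 + 1694/M(58) = -2730/1452 + 1694/((26/58)) = -2730*1/1452 + 1694/((26*(1/58))) = -455/242 + 1694/(13/29) = -455/242 + 1694*(29/13) = -455/242 + 49126/13 = 11882577/3146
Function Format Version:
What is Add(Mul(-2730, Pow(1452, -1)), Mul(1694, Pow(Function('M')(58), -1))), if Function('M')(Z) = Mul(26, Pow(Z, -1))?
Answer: Rational(11882577, 3146) ≈ 3777.0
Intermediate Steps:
Add(Mul(-2730, Pow(1452, -1)), Mul(1694, Pow(Function('M')(58), -1))) = Add(Mul(-2730, Pow(1452, -1)), Mul(1694, Pow(Mul(26, Pow(58, -1)), -1))) = Add(Mul(-2730, Rational(1, 1452)), Mul(1694, Pow(Mul(26, Rational(1, 58)), -1))) = Add(Rational(-455, 242), Mul(1694, Pow(Rational(13, 29), -1))) = Add(Rational(-455, 242), Mul(1694, Rational(29, 13))) = Add(Rational(-455, 242), Rational(49126, 13)) = Rational(11882577, 3146)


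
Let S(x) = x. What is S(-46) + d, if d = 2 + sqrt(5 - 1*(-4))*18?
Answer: 10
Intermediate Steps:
d = 56 (d = 2 + sqrt(5 + 4)*18 = 2 + sqrt(9)*18 = 2 + 3*18 = 2 + 54 = 56)
S(-46) + d = -46 + 56 = 10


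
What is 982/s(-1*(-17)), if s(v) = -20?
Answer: -491/10 ≈ -49.100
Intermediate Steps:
982/s(-1*(-17)) = 982/(-20) = 982*(-1/20) = -491/10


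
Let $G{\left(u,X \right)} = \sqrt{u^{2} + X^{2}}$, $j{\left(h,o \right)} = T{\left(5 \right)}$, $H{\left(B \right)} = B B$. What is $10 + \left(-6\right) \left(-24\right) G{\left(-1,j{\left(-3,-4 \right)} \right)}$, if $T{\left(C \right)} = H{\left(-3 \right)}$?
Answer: $10 + 144 \sqrt{82} \approx 1314.0$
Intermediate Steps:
$H{\left(B \right)} = B^{2}$
$T{\left(C \right)} = 9$ ($T{\left(C \right)} = \left(-3\right)^{2} = 9$)
$j{\left(h,o \right)} = 9$
$G{\left(u,X \right)} = \sqrt{X^{2} + u^{2}}$
$10 + \left(-6\right) \left(-24\right) G{\left(-1,j{\left(-3,-4 \right)} \right)} = 10 + \left(-6\right) \left(-24\right) \sqrt{9^{2} + \left(-1\right)^{2}} = 10 + 144 \sqrt{81 + 1} = 10 + 144 \sqrt{82}$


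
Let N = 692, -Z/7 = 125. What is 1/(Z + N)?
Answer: -1/183 ≈ -0.0054645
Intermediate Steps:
Z = -875 (Z = -7*125 = -875)
1/(Z + N) = 1/(-875 + 692) = 1/(-183) = -1/183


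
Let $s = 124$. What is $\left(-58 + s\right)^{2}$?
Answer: $4356$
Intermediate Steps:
$\left(-58 + s\right)^{2} = \left(-58 + 124\right)^{2} = 66^{2} = 4356$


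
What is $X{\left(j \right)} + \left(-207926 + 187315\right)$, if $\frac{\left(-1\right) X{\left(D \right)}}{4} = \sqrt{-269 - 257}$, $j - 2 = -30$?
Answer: $-20611 - 4 i \sqrt{526} \approx -20611.0 - 91.739 i$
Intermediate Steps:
$j = -28$ ($j = 2 - 30 = -28$)
$X{\left(D \right)} = - 4 i \sqrt{526}$ ($X{\left(D \right)} = - 4 \sqrt{-269 - 257} = - 4 \sqrt{-526} = - 4 i \sqrt{526}$)
$X{\left(j \right)} + \left(-207926 + 187315\right) = - 4 i \sqrt{526} + \left(-207926 + 187315\right) = - 4 i \sqrt{526} - 20611 = -20611 - 4 i \sqrt{526}$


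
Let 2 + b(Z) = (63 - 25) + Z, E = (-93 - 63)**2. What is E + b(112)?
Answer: 24484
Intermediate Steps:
E = 24336 (E = (-156)**2 = 24336)
b(Z) = 36 + Z (b(Z) = -2 + ((63 - 25) + Z) = -2 + (38 + Z) = 36 + Z)
E + b(112) = 24336 + (36 + 112) = 24336 + 148 = 24484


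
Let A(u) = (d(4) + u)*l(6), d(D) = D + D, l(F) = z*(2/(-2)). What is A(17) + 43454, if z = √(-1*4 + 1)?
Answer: 43454 - 25*I*√3 ≈ 43454.0 - 43.301*I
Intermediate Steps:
z = I*√3 (z = √(-4 + 1) = √(-3) = I*√3 ≈ 1.732*I)
l(F) = -I*√3 (l(F) = (I*√3)*(2/(-2)) = (I*√3)*(2*(-½)) = (I*√3)*(-1) = -I*√3)
d(D) = 2*D
A(u) = -I*√3*(8 + u) (A(u) = (2*4 + u)*(-I*√3) = (8 + u)*(-I*√3) = -I*√3*(8 + u))
A(17) + 43454 = I*√3*(-8 - 1*17) + 43454 = I*√3*(-8 - 17) + 43454 = I*√3*(-25) + 43454 = -25*I*√3 + 43454 = 43454 - 25*I*√3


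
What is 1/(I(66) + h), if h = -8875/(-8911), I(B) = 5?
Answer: 8911/53430 ≈ 0.16678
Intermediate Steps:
h = 8875/8911 (h = -8875*(-1/8911) = 8875/8911 ≈ 0.99596)
1/(I(66) + h) = 1/(5 + 8875/8911) = 1/(53430/8911) = 8911/53430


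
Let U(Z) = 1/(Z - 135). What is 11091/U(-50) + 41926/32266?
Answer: -33102233092/16133 ≈ -2.0518e+6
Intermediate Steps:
U(Z) = 1/(-135 + Z)
11091/U(-50) + 41926/32266 = 11091/(1/(-135 - 50)) + 41926/32266 = 11091/(1/(-185)) + 41926*(1/32266) = 11091/(-1/185) + 20963/16133 = 11091*(-185) + 20963/16133 = -2051835 + 20963/16133 = -33102233092/16133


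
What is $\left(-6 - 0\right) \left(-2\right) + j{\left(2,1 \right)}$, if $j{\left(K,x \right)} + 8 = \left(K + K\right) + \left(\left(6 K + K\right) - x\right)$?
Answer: $21$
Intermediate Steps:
$j{\left(K,x \right)} = -8 - x + 9 K$ ($j{\left(K,x \right)} = -8 + \left(\left(K + K\right) + \left(\left(6 K + K\right) - x\right)\right) = -8 + \left(2 K + \left(7 K - x\right)\right) = -8 + \left(2 K + \left(- x + 7 K\right)\right) = -8 + \left(- x + 9 K\right) = -8 - x + 9 K$)
$\left(-6 - 0\right) \left(-2\right) + j{\left(2,1 \right)} = \left(-6 - 0\right) \left(-2\right) - -9 = \left(-6 + 0\right) \left(-2\right) - -9 = \left(-6\right) \left(-2\right) + 9 = 12 + 9 = 21$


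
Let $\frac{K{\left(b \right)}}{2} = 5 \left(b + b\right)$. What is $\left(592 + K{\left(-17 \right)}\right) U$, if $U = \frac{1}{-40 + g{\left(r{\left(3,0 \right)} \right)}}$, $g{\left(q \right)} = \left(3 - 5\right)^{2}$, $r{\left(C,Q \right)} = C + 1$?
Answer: $-7$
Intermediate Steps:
$r{\left(C,Q \right)} = 1 + C$
$K{\left(b \right)} = 20 b$ ($K{\left(b \right)} = 2 \cdot 5 \left(b + b\right) = 2 \cdot 5 \cdot 2 b = 2 \cdot 10 b = 20 b$)
$g{\left(q \right)} = 4$ ($g{\left(q \right)} = \left(-2\right)^{2} = 4$)
$U = - \frac{1}{36}$ ($U = \frac{1}{-40 + 4} = \frac{1}{-36} = - \frac{1}{36} \approx -0.027778$)
$\left(592 + K{\left(-17 \right)}\right) U = \left(592 + 20 \left(-17\right)\right) \left(- \frac{1}{36}\right) = \left(592 - 340\right) \left(- \frac{1}{36}\right) = 252 \left(- \frac{1}{36}\right) = -7$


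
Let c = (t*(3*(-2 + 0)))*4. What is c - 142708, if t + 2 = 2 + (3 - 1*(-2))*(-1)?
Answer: -142588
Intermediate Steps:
t = -5 (t = -2 + (2 + (3 - 1*(-2))*(-1)) = -2 + (2 + (3 + 2)*(-1)) = -2 + (2 + 5*(-1)) = -2 + (2 - 5) = -2 - 3 = -5)
c = 120 (c = -15*(-2 + 0)*4 = -15*(-2)*4 = -5*(-6)*4 = 30*4 = 120)
c - 142708 = 120 - 142708 = -142588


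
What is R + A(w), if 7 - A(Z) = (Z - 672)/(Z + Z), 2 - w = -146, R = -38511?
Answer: -2849165/74 ≈ -38502.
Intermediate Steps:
w = 148 (w = 2 - 1*(-146) = 2 + 146 = 148)
A(Z) = 7 - (-672 + Z)/(2*Z) (A(Z) = 7 - (Z - 672)/(Z + Z) = 7 - (-672 + Z)/(2*Z))
R + A(w) = -38511 + (13/2 + 336/148) = -38511 + (13/2 + 336*(1/148)) = -38511 + (13/2 + 84/37) = -38511 + 649/74 = -2849165/74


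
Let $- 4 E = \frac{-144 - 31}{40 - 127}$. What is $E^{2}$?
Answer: $\frac{30625}{121104} \approx 0.25288$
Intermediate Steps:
$E = - \frac{175}{348}$ ($E = - \frac{\left(-144 - 31\right) \frac{1}{40 - 127}}{4} = - \frac{\left(-175\right) \frac{1}{-87}}{4} = - \frac{\left(-175\right) \left(- \frac{1}{87}\right)}{4} = \left(- \frac{1}{4}\right) \frac{175}{87} = - \frac{175}{348} \approx -0.50287$)
$E^{2} = \left(- \frac{175}{348}\right)^{2} = \frac{30625}{121104}$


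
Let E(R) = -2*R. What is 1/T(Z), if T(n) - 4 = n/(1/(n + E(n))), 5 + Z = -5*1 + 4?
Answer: -1/32 ≈ -0.031250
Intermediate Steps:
Z = -6 (Z = -5 + (-5*1 + 4) = -5 + (-5 + 4) = -5 - 1 = -6)
T(n) = 4 - n² (T(n) = 4 + n/(1/(n - 2*n)) = 4 + n/(1/(-n)) = 4 + n/((-1/n)) = 4 + n*(-n) = 4 - n²)
1/T(Z) = 1/(4 - 1*(-6)²) = 1/(4 - 1*36) = 1/(4 - 36) = 1/(-32) = -1/32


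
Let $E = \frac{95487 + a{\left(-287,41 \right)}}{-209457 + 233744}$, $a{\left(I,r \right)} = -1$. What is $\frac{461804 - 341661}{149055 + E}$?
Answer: $\frac{2917913041}{3620194271} \approx 0.80601$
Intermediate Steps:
$E = \frac{95486}{24287}$ ($E = \frac{95487 - 1}{-209457 + 233744} = \frac{95486}{24287} \approx 3.9316$)
$\frac{461804 - 341661}{149055 + E} = \frac{461804 - 341661}{149055 + \frac{95486}{24287}} = \frac{461804 - 341661}{\frac{3620194271}{24287}} = \left(461804 - 341661\right) \frac{24287}{3620194271} = 120143 \cdot \frac{24287}{3620194271} = \frac{2917913041}{3620194271}$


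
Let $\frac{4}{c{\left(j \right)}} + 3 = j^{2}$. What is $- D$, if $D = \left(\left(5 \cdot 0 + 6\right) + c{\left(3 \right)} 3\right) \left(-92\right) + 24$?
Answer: $712$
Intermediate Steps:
$c{\left(j \right)} = \frac{4}{-3 + j^{2}}$
$D = -712$ ($D = \left(\left(5 \cdot 0 + 6\right) + \frac{4}{-3 + 3^{2}} \cdot 3\right) \left(-92\right) + 24 = \left(\left(0 + 6\right) + \frac{4}{-3 + 9} \cdot 3\right) \left(-92\right) + 24 = \left(6 + \frac{4}{6} \cdot 3\right) \left(-92\right) + 24 = \left(6 + 4 \cdot \frac{1}{6} \cdot 3\right) \left(-92\right) + 24 = \left(6 + \frac{2}{3} \cdot 3\right) \left(-92\right) + 24 = \left(6 + 2\right) \left(-92\right) + 24 = 8 \left(-92\right) + 24 = -736 + 24 = -712$)
$- D = \left(-1\right) \left(-712\right) = 712$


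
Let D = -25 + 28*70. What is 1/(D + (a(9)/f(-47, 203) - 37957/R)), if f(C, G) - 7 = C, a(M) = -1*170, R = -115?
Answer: 460/1043883 ≈ 0.00044066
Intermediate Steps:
a(M) = -170
f(C, G) = 7 + C
D = 1935 (D = -25 + 1960 = 1935)
1/(D + (a(9)/f(-47, 203) - 37957/R)) = 1/(1935 + (-170/(7 - 47) - 37957/(-115))) = 1/(1935 + (-170/(-40) - 37957*(-1/115))) = 1/(1935 + (-170*(-1/40) + 37957/115)) = 1/(1935 + (17/4 + 37957/115)) = 1/(1935 + 153783/460) = 1/(1043883/460) = 460/1043883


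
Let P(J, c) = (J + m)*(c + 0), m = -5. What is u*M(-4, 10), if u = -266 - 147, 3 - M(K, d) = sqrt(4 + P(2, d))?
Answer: -1239 + 413*I*sqrt(26) ≈ -1239.0 + 2105.9*I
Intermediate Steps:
P(J, c) = c*(-5 + J) (P(J, c) = (J - 5)*(c + 0) = (-5 + J)*c = c*(-5 + J))
M(K, d) = 3 - sqrt(4 - 3*d) (M(K, d) = 3 - sqrt(4 + d*(-5 + 2)) = 3 - sqrt(4 + d*(-3)) = 3 - sqrt(4 - 3*d))
u = -413
u*M(-4, 10) = -413*(3 - sqrt(4 - 3*10)) = -413*(3 - sqrt(4 - 30)) = -413*(3 - sqrt(-26)) = -413*(3 - I*sqrt(26)) = -1239 + 413*I*sqrt(26)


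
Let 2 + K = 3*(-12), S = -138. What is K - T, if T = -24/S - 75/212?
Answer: -184411/4876 ≈ -37.820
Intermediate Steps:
T = -877/4876 (T = -24/(-138) - 75/212 = -24*(-1/138) - 75*1/212 = 4/23 - 75/212 = -877/4876 ≈ -0.17986)
K = -38 (K = -2 + 3*(-12) = -2 - 36 = -38)
K - T = -38 - 1*(-877/4876) = -38 + 877/4876 = -184411/4876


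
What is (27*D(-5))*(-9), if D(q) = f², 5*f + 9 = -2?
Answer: -29403/25 ≈ -1176.1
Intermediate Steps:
f = -11/5 (f = -9/5 + (⅕)*(-2) = -9/5 - ⅖ = -11/5 ≈ -2.2000)
D(q) = 121/25 (D(q) = (-11/5)² = 121/25)
(27*D(-5))*(-9) = (27*(121/25))*(-9) = (3267/25)*(-9) = -29403/25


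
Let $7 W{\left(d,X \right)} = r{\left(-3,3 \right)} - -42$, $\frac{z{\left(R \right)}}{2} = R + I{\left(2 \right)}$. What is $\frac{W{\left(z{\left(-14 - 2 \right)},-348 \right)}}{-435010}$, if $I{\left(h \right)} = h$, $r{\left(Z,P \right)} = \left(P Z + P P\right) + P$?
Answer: $- \frac{9}{609014} \approx -1.4778 \cdot 10^{-5}$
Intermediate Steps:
$r{\left(Z,P \right)} = P + P^{2} + P Z$ ($r{\left(Z,P \right)} = \left(P Z + P^{2}\right) + P = \left(P^{2} + P Z\right) + P = P + P^{2} + P Z$)
$z{\left(R \right)} = 4 + 2 R$ ($z{\left(R \right)} = 2 \left(R + 2\right) = 2 \left(2 + R\right) = 4 + 2 R$)
$W{\left(d,X \right)} = \frac{45}{7}$ ($W{\left(d,X \right)} = \frac{3 \left(1 + 3 - 3\right) - -42}{7} = \frac{3 \cdot 1 + 42}{7} = \frac{3 + 42}{7} = \frac{1}{7} \cdot 45 = \frac{45}{7}$)
$\frac{W{\left(z{\left(-14 - 2 \right)},-348 \right)}}{-435010} = \frac{45}{7 \left(-435010\right)} = \frac{45}{7} \left(- \frac{1}{435010}\right) = - \frac{9}{609014}$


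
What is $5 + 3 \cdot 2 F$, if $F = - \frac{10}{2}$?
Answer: $-25$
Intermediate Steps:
$F = -5$ ($F = \left(-10\right) \frac{1}{2} = -5$)
$5 + 3 \cdot 2 F = 5 + 3 \cdot 2 \left(-5\right) = 5 + 6 \left(-5\right) = 5 - 30 = -25$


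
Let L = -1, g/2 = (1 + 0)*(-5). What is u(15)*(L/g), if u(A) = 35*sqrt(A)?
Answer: 7*sqrt(15)/2 ≈ 13.555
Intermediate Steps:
g = -10 (g = 2*((1 + 0)*(-5)) = 2*(1*(-5)) = 2*(-5) = -10)
u(15)*(L/g) = (35*sqrt(15))*(-1/(-10)) = (35*sqrt(15))*(-1*(-1/10)) = (35*sqrt(15))*(1/10) = 7*sqrt(15)/2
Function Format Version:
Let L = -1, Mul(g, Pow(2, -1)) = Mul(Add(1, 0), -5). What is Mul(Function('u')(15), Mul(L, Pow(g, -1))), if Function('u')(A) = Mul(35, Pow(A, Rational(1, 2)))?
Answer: Mul(Rational(7, 2), Pow(15, Rational(1, 2))) ≈ 13.555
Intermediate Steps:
g = -10 (g = Mul(2, Mul(Add(1, 0), -5)) = Mul(2, Mul(1, -5)) = Mul(2, -5) = -10)
Mul(Function('u')(15), Mul(L, Pow(g, -1))) = Mul(Mul(35, Pow(15, Rational(1, 2))), Mul(-1, Pow(-10, -1))) = Mul(Mul(35, Pow(15, Rational(1, 2))), Mul(-1, Rational(-1, 10))) = Mul(Mul(35, Pow(15, Rational(1, 2))), Rational(1, 10)) = Mul(Rational(7, 2), Pow(15, Rational(1, 2)))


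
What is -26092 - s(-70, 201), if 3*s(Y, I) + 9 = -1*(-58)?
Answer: -78325/3 ≈ -26108.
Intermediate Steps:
s(Y, I) = 49/3 (s(Y, I) = -3 + (-1*(-58))/3 = -3 + (⅓)*58 = -3 + 58/3 = 49/3)
-26092 - s(-70, 201) = -26092 - 1*49/3 = -26092 - 49/3 = -78325/3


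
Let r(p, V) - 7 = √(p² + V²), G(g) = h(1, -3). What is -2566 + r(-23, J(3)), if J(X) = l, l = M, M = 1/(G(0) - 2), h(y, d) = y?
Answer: -2559 + √530 ≈ -2536.0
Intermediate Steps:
G(g) = 1
M = -1 (M = 1/(1 - 2) = 1/(-1) = -1)
l = -1
J(X) = -1
r(p, V) = 7 + √(V² + p²) (r(p, V) = 7 + √(p² + V²) = 7 + √(V² + p²))
-2566 + r(-23, J(3)) = -2566 + (7 + √((-1)² + (-23)²)) = -2566 + (7 + √(1 + 529)) = -2566 + (7 + √530) = -2559 + √530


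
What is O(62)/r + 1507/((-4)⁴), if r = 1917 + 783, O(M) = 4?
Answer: 1017481/172800 ≈ 5.8882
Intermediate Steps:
r = 2700
O(62)/r + 1507/((-4)⁴) = 4/2700 + 1507/((-4)⁴) = 4*(1/2700) + 1507/256 = 1/675 + 1507*(1/256) = 1/675 + 1507/256 = 1017481/172800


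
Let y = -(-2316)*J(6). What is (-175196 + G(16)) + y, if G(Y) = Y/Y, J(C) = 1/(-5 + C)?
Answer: -172879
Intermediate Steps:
y = 2316 (y = -(-2316)/(-5 + 6) = -(-2316)/1 = -(-2316) = -1*(-2316) = 2316)
G(Y) = 1
(-175196 + G(16)) + y = (-175196 + 1) + 2316 = -175195 + 2316 = -172879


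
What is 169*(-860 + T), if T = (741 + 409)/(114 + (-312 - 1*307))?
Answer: -14718210/101 ≈ -1.4572e+5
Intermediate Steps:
T = -230/101 (T = 1150/(114 + (-312 - 307)) = 1150/(114 - 619) = 1150/(-505) = 1150*(-1/505) = -230/101 ≈ -2.2772)
169*(-860 + T) = 169*(-860 - 230/101) = 169*(-87090/101) = -14718210/101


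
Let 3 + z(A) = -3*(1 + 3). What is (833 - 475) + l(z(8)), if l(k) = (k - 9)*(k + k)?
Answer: 1078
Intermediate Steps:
z(A) = -15 (z(A) = -3 - 3*(1 + 3) = -3 - 3*4 = -3 - 12 = -15)
l(k) = 2*k*(-9 + k) (l(k) = (-9 + k)*(2*k) = 2*k*(-9 + k))
(833 - 475) + l(z(8)) = (833 - 475) + 2*(-15)*(-9 - 15) = 358 + 2*(-15)*(-24) = 358 + 720 = 1078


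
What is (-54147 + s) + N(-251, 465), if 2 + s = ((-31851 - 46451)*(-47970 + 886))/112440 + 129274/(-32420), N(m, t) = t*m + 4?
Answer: -1258315464865/9113262 ≈ -1.3808e+5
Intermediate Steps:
N(m, t) = 4 + m*t (N(m, t) = m*t + 4 = 4 + m*t)
s = 298758253931/9113262 (s = -2 + (((-31851 - 46451)*(-47970 + 886))/112440 + 129274/(-32420)) = -2 + (-78302*(-47084)*(1/112440) + 129274*(-1/32420)) = -2 + (3686771368*(1/112440) - 64637/16210) = -2 + (460846421/14055 - 64637/16210) = -2 + 298776480455/9113262 = 298758253931/9113262 ≈ 32783.)
(-54147 + s) + N(-251, 465) = (-54147 + 298758253931/9113262) + (4 - 251*465) = -194697543583/9113262 + (4 - 116715) = -194697543583/9113262 - 116711 = -1258315464865/9113262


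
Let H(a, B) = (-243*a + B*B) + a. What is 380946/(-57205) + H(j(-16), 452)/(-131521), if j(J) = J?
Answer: -62011106946/7523658805 ≈ -8.2421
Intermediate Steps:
H(a, B) = B² - 242*a (H(a, B) = (-243*a + B²) + a = (B² - 243*a) + a = B² - 242*a)
380946/(-57205) + H(j(-16), 452)/(-131521) = 380946/(-57205) + (452² - 242*(-16))/(-131521) = 380946*(-1/57205) + (204304 + 3872)*(-1/131521) = -380946/57205 + 208176*(-1/131521) = -380946/57205 - 208176/131521 = -62011106946/7523658805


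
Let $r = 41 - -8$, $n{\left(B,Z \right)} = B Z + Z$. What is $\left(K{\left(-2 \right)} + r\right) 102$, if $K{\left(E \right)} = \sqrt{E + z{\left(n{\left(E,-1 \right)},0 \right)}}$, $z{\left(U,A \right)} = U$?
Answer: $4998 + 102 i \approx 4998.0 + 102.0 i$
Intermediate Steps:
$n{\left(B,Z \right)} = Z + B Z$
$K{\left(E \right)} = i$ ($K{\left(E \right)} = \sqrt{E - \left(1 + E\right)} = \sqrt{-1} = i$)
$r = 49$ ($r = 41 + 8 = 49$)
$\left(K{\left(-2 \right)} + r\right) 102 = \left(i + 49\right) 102 = \left(49 + i\right) 102 = 4998 + 102 i$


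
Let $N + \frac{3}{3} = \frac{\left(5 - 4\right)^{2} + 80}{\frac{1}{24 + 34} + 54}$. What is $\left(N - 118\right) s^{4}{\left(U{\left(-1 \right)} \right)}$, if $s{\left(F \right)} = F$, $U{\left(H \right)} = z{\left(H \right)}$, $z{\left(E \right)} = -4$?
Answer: $- \frac{94241024}{3133} \approx -30080.0$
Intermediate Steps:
$U{\left(H \right)} = -4$
$N = \frac{1565}{3133}$ ($N = -1 + \frac{\left(5 - 4\right)^{2} + 80}{\frac{1}{24 + 34} + 54} = -1 + \frac{1^{2} + 80}{\frac{1}{58} + 54} = -1 + \frac{1 + 80}{\frac{1}{58} + 54} = -1 + \frac{81}{\frac{3133}{58}} = -1 + 81 \cdot \frac{58}{3133} = -1 + \frac{4698}{3133} = \frac{1565}{3133} \approx 0.49952$)
$\left(N - 118\right) s^{4}{\left(U{\left(-1 \right)} \right)} = \left(\frac{1565}{3133} - 118\right) \left(-4\right)^{4} = \left(- \frac{368129}{3133}\right) 256 = - \frac{94241024}{3133}$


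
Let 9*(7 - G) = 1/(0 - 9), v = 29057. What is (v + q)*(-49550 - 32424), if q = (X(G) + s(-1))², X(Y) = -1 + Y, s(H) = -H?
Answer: -15654214176374/6561 ≈ -2.3859e+9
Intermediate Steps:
G = 568/81 (G = 7 - 1/(9*(0 - 9)) = 7 - ⅑/(-9) = 7 - ⅑*(-⅑) = 7 + 1/81 = 568/81 ≈ 7.0123)
q = 322624/6561 (q = ((-1 + 568/81) - 1*(-1))² = (487/81 + 1)² = (568/81)² = 322624/6561 ≈ 49.173)
(v + q)*(-49550 - 32424) = (29057 + 322624/6561)*(-49550 - 32424) = (190965601/6561)*(-81974) = -15654214176374/6561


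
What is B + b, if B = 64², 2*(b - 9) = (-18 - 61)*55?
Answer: 3865/2 ≈ 1932.5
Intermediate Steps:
b = -4327/2 (b = 9 + ((-18 - 61)*55)/2 = 9 + (-79*55)/2 = 9 + (½)*(-4345) = 9 - 4345/2 = -4327/2 ≈ -2163.5)
B = 4096
B + b = 4096 - 4327/2 = 3865/2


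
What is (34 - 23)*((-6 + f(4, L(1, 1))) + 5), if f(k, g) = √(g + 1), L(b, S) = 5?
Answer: -11 + 11*√6 ≈ 15.944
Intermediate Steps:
f(k, g) = √(1 + g)
(34 - 23)*((-6 + f(4, L(1, 1))) + 5) = (34 - 23)*((-6 + √(1 + 5)) + 5) = 11*((-6 + √6) + 5) = 11*(-1 + √6) = -11 + 11*√6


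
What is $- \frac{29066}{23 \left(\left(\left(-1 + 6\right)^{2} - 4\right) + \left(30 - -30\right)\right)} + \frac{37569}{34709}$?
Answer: $- \frac{938860747}{64662867} \approx -14.519$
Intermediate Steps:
$- \frac{29066}{23 \left(\left(\left(-1 + 6\right)^{2} - 4\right) + \left(30 - -30\right)\right)} + \frac{37569}{34709} = - \frac{29066}{23 \left(\left(5^{2} - 4\right) + \left(30 + 30\right)\right)} + 37569 \cdot \frac{1}{34709} = - \frac{29066}{23 \left(\left(25 - 4\right) + 60\right)} + \frac{37569}{34709} = - \frac{29066}{23 \left(21 + 60\right)} + \frac{37569}{34709} = - \frac{29066}{23 \cdot 81} + \frac{37569}{34709} = - \frac{29066}{1863} + \frac{37569}{34709} = - \frac{938860747}{64662867}$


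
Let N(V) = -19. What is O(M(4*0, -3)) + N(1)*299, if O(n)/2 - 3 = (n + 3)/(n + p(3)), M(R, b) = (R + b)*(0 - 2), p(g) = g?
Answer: -5673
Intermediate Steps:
M(R, b) = -2*R - 2*b (M(R, b) = (R + b)*(-2) = -2*R - 2*b)
O(n) = 8 (O(n) = 6 + 2*((n + 3)/(n + 3)) = 6 + 2*((3 + n)/(3 + n)) = 6 + 2*1 = 6 + 2 = 8)
O(M(4*0, -3)) + N(1)*299 = 8 - 19*299 = 8 - 5681 = -5673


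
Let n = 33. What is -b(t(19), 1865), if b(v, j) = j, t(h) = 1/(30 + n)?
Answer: -1865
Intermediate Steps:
t(h) = 1/63 (t(h) = 1/(30 + 33) = 1/63)
-b(t(19), 1865) = -1*1865 = -1865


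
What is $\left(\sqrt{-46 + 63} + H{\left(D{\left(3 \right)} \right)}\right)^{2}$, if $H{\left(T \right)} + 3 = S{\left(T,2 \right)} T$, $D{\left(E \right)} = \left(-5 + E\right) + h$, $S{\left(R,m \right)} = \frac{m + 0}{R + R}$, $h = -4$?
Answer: $\left(2 - \sqrt{17}\right)^{2} \approx 4.5076$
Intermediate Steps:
$S{\left(R,m \right)} = \frac{m}{2 R}$
$D{\left(E \right)} = -9 + E$ ($D{\left(E \right)} = \left(-5 + E\right) - 4 = -9 + E$)
$H{\left(T \right)} = -2$ ($H{\left(T \right)} = -3 + \frac{1}{2} \cdot 2 \frac{1}{T} T = -3 + \frac{T}{T} = -3 + 1 = -2$)
$\left(\sqrt{-46 + 63} + H{\left(D{\left(3 \right)} \right)}\right)^{2} = \left(\sqrt{-46 + 63} - 2\right)^{2} = \left(\sqrt{17} - 2\right)^{2} = \left(-2 + \sqrt{17}\right)^{2}$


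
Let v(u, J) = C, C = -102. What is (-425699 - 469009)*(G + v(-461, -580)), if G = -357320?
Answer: 319788322776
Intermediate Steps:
v(u, J) = -102
(-425699 - 469009)*(G + v(-461, -580)) = (-425699 - 469009)*(-357320 - 102) = -894708*(-357422) = 319788322776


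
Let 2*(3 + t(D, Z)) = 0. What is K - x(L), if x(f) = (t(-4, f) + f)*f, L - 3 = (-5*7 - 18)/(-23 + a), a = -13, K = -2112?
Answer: -2745685/1296 ≈ -2118.6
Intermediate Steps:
t(D, Z) = -3 (t(D, Z) = -3 + (½)*0 = -3 + 0 = -3)
L = 161/36 (L = 3 + (-5*7 - 18)/(-23 - 13) = 3 + (-35 - 18)/(-36) = 3 - 53*(-1/36) = 3 + 53/36 = 161/36 ≈ 4.4722)
x(f) = f*(-3 + f) (x(f) = (-3 + f)*f = f*(-3 + f))
K - x(L) = -2112 - 161*(-3 + 161/36)/36 = -2112 - 161*53/(36*36) = -2112 - 1*8533/1296 = -2112 - 8533/1296 = -2745685/1296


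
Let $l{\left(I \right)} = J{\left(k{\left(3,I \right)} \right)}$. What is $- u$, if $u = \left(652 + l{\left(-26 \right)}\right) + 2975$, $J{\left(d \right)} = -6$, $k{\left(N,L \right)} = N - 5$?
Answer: $-3621$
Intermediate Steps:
$k{\left(N,L \right)} = -5 + N$
$l{\left(I \right)} = -6$
$u = 3621$ ($u = \left(652 - 6\right) + 2975 = 646 + 2975 = 3621$)
$- u = \left(-1\right) 3621 = -3621$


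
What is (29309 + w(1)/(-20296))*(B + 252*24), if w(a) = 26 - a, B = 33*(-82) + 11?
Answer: 1994550286967/20296 ≈ 9.8273e+7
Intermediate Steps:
B = -2695 (B = -2706 + 11 = -2695)
(29309 + w(1)/(-20296))*(B + 252*24) = (29309 + (26 - 1*1)/(-20296))*(-2695 + 252*24) = (29309 + (26 - 1)*(-1/20296))*(-2695 + 6048) = (29309 + 25*(-1/20296))*3353 = (29309 - 25/20296)*3353 = (594855439/20296)*3353 = 1994550286967/20296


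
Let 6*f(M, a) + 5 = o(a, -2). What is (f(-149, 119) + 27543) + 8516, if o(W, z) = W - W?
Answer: 216349/6 ≈ 36058.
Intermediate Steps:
o(W, z) = 0
f(M, a) = -5/6 (f(M, a) = -5/6 + (1/6)*0 = -5/6 + 0 = -5/6)
(f(-149, 119) + 27543) + 8516 = (-5/6 + 27543) + 8516 = 165253/6 + 8516 = 216349/6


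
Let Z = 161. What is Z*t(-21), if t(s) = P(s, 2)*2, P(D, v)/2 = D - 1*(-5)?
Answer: -10304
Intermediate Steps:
P(D, v) = 10 + 2*D (P(D, v) = 2*(D - 1*(-5)) = 2*(D + 5) = 2*(5 + D) = 10 + 2*D)
t(s) = 20 + 4*s (t(s) = (10 + 2*s)*2 = 20 + 4*s)
Z*t(-21) = 161*(20 + 4*(-21)) = 161*(20 - 84) = 161*(-64) = -10304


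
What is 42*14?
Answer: 588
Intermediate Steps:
42*14 = 588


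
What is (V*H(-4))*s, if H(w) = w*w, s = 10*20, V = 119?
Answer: 380800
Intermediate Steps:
s = 200
H(w) = w²
(V*H(-4))*s = (119*(-4)²)*200 = (119*16)*200 = 1904*200 = 380800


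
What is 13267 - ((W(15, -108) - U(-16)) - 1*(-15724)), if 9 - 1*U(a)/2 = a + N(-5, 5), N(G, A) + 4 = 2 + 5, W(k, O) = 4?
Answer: -2417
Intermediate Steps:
N(G, A) = 3 (N(G, A) = -4 + (2 + 5) = -4 + 7 = 3)
U(a) = 12 - 2*a (U(a) = 18 - 2*(a + 3) = 18 - 2*(3 + a) = 18 + (-6 - 2*a) = 12 - 2*a)
13267 - ((W(15, -108) - U(-16)) - 1*(-15724)) = 13267 - ((4 - (12 - 2*(-16))) - 1*(-15724)) = 13267 - ((4 - (12 + 32)) + 15724) = 13267 - ((4 - 1*44) + 15724) = 13267 - ((4 - 44) + 15724) = 13267 - (-40 + 15724) = 13267 - 1*15684 = 13267 - 15684 = -2417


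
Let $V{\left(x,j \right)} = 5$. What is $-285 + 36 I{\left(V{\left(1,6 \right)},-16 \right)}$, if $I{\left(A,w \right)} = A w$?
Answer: $-3165$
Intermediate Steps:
$-285 + 36 I{\left(V{\left(1,6 \right)},-16 \right)} = -285 + 36 \cdot 5 \left(-16\right) = -285 + 36 \left(-80\right) = -285 - 2880 = -3165$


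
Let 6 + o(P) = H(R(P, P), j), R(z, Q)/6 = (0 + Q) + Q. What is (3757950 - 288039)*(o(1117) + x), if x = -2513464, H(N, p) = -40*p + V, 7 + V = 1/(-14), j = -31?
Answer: -122041346682609/14 ≈ -8.7172e+12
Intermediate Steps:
V = -99/14 (V = -7 + 1/(-14) = -7 - 1/14 = -99/14 ≈ -7.0714)
R(z, Q) = 12*Q (R(z, Q) = 6*((0 + Q) + Q) = 6*(Q + Q) = 6*(2*Q) = 12*Q)
H(N, p) = -99/14 - 40*p (H(N, p) = -40*p - 99/14 = -99/14 - 40*p)
o(P) = 17177/14 (o(P) = -6 + (-99/14 - 40*(-31)) = -6 + (-99/14 + 1240) = -6 + 17261/14 = 17177/14)
(3757950 - 288039)*(o(1117) + x) = (3757950 - 288039)*(17177/14 - 2513464) = 3469911*(-35171319/14) = -122041346682609/14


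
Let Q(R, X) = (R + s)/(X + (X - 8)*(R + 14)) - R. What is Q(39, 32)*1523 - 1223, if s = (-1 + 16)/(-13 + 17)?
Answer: -315933487/5216 ≈ -60570.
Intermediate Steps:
s = 15/4 ≈ 3.7500
Q(R, X) = -R + (15/4 + R)/(X + (-8 + X)*(14 + R)) (Q(R, X) = (R + 15/4)/(X + (X - 8)*(R + 14)) - R = (15/4 + R)/(X + (-8 + X)*(14 + R)) - R = -R + (15/4 + R)/(X + (-8 + X)*(14 + R)))
Q(39, 32)*1523 - 1223 = ((15/4 + 8*39² + 113*39 - 1*32*39² - 15*39*32)/(-112 - 8*39 + 15*32 + 39*32))*1523 - 1223 = ((15/4 + 8*1521 + 4407 - 1*32*1521 - 18720)/(-112 - 312 + 480 + 1248))*1523 - 1223 = ((15/4 + 12168 + 4407 - 48672 - 18720)/1304)*1523 - 1223 = ((1/1304)*(-203253/4))*1523 - 1223 = -203253/5216*1523 - 1223 = -309554319/5216 - 1223 = -315933487/5216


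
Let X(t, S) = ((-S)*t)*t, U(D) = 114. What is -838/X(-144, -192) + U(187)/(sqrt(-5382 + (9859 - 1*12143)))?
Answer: -419/1990656 - 57*I*sqrt(7666)/3833 ≈ -0.00021048 - 1.302*I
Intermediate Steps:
X(t, S) = -S*t**2 (X(t, S) = (-S*t)*t = -S*t**2)
-838/X(-144, -192) + U(187)/(sqrt(-5382 + (9859 - 1*12143))) = -838/((-1*(-192)*(-144)**2)) + 114/(sqrt(-5382 + (9859 - 1*12143))) = -838/((-1*(-192)*20736)) + 114/(sqrt(-5382 + (9859 - 12143))) = -838/3981312 + 114/(sqrt(-5382 - 2284)) = -838*1/3981312 + 114/(sqrt(-7666)) = -419/1990656 + 114/((I*sqrt(7666))) = -419/1990656 + 114*(-I*sqrt(7666)/7666) = -419/1990656 - 57*I*sqrt(7666)/3833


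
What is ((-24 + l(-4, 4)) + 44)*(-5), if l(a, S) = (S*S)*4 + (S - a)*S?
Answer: -580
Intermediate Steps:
l(a, S) = 4*S² + S*(S - a) (l(a, S) = S²*4 + S*(S - a) = 4*S² + S*(S - a))
((-24 + l(-4, 4)) + 44)*(-5) = ((-24 + 4*(-1*(-4) + 5*4)) + 44)*(-5) = ((-24 + 4*(4 + 20)) + 44)*(-5) = ((-24 + 4*24) + 44)*(-5) = ((-24 + 96) + 44)*(-5) = (72 + 44)*(-5) = 116*(-5) = -580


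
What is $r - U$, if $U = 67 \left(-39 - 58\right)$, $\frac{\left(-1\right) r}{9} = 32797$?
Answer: $-288674$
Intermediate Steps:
$r = -295173$ ($r = \left(-9\right) 32797 = -295173$)
$U = -6499$ ($U = 67 \left(-97\right) = -6499$)
$r - U = -295173 - -6499 = -295173 + 6499 = -288674$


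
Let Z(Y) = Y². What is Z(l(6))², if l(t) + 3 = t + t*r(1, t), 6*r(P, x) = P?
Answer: 256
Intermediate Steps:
r(P, x) = P/6
l(t) = -3 + 7*t/6 (l(t) = -3 + (t + t*((⅙)*1)) = -3 + (t + t*(⅙)) = -3 + (t + t/6) = -3 + 7*t/6)
Z(l(6))² = ((-3 + (7/6)*6)²)² = ((-3 + 7)²)² = (4²)² = 16² = 256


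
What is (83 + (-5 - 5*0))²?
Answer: 6084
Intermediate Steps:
(83 + (-5 - 5*0))² = (83 + (-5 + 0))² = (83 - 5)² = 78² = 6084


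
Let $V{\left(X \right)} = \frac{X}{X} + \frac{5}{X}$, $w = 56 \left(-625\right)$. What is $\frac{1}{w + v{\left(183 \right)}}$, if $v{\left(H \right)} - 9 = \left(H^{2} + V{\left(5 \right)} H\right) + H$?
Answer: $- \frac{1}{953} \approx -0.0010493$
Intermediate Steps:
$w = -35000$
$V{\left(X \right)} = 1 + \frac{5}{X}$
$v{\left(H \right)} = 9 + H^{2} + 3 H$ ($v{\left(H \right)} = 9 + \left(\left(H^{2} + \frac{5 + 5}{5} H\right) + H\right) = 9 + \left(\left(H^{2} + \frac{1}{5} \cdot 10 H\right) + H\right) = 9 + \left(\left(H^{2} + 2 H\right) + H\right) = 9 + \left(H^{2} + 3 H\right) = 9 + H^{2} + 3 H$)
$\frac{1}{w + v{\left(183 \right)}} = \frac{1}{-35000 + \left(9 + 183^{2} + 3 \cdot 183\right)} = \frac{1}{-35000 + \left(9 + 33489 + 549\right)} = \frac{1}{-35000 + 34047} = \frac{1}{-953} = - \frac{1}{953}$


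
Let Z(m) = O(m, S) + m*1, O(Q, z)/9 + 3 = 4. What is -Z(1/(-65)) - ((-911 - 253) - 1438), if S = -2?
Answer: 168546/65 ≈ 2593.0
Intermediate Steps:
O(Q, z) = 9 (O(Q, z) = -27 + 9*4 = -27 + 36 = 9)
Z(m) = 9 + m (Z(m) = 9 + m*1 = 9 + m)
-Z(1/(-65)) - ((-911 - 253) - 1438) = -(9 + 1/(-65)) - ((-911 - 253) - 1438) = -(9 - 1/65) - (-1164 - 1438) = -1*584/65 - 1*(-2602) = -584/65 + 2602 = 168546/65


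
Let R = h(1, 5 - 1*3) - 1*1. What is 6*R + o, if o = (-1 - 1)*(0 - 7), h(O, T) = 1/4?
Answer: 19/2 ≈ 9.5000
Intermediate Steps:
h(O, T) = 1/4
R = -3/4 (R = 1/4 - 1*1 = 1/4 - 1 = -3/4 ≈ -0.75000)
o = 14 (o = -2*(-7) = 14)
6*R + o = 6*(-3/4) + 14 = -9/2 + 14 = 19/2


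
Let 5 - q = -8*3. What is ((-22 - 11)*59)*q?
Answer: -56463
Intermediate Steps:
q = 29 (q = 5 - (-8)*3 = 5 - 1*(-24) = 5 + 24 = 29)
((-22 - 11)*59)*q = ((-22 - 11)*59)*29 = -33*59*29 = -1947*29 = -56463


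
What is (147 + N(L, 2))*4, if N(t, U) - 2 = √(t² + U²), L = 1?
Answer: 596 + 4*√5 ≈ 604.94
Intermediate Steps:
N(t, U) = 2 + √(U² + t²) (N(t, U) = 2 + √(t² + U²) = 2 + √(U² + t²))
(147 + N(L, 2))*4 = (147 + (2 + √(2² + 1²)))*4 = (147 + (2 + √(4 + 1)))*4 = (147 + (2 + √5))*4 = (149 + √5)*4 = 596 + 4*√5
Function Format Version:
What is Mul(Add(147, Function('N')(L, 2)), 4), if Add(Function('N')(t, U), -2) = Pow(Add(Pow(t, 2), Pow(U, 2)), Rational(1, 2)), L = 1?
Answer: Add(596, Mul(4, Pow(5, Rational(1, 2)))) ≈ 604.94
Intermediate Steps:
Function('N')(t, U) = Add(2, Pow(Add(Pow(U, 2), Pow(t, 2)), Rational(1, 2))) (Function('N')(t, U) = Add(2, Pow(Add(Pow(t, 2), Pow(U, 2)), Rational(1, 2))) = Add(2, Pow(Add(Pow(U, 2), Pow(t, 2)), Rational(1, 2))))
Mul(Add(147, Function('N')(L, 2)), 4) = Mul(Add(147, Add(2, Pow(Add(Pow(2, 2), Pow(1, 2)), Rational(1, 2)))), 4) = Mul(Add(147, Add(2, Pow(Add(4, 1), Rational(1, 2)))), 4) = Mul(Add(147, Add(2, Pow(5, Rational(1, 2)))), 4) = Mul(Add(149, Pow(5, Rational(1, 2))), 4) = Add(596, Mul(4, Pow(5, Rational(1, 2))))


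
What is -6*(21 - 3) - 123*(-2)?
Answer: 138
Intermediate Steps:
-6*(21 - 3) - 123*(-2) = -6*18 - 1*(-246) = -108 + 246 = 138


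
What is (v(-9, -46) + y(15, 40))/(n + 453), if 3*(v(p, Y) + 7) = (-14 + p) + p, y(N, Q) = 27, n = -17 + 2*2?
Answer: 7/330 ≈ 0.021212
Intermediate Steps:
n = -13 (n = -17 + 4 = -13)
v(p, Y) = -35/3 + 2*p/3 (v(p, Y) = -7 + ((-14 + p) + p)/3 = -7 + (-14 + 2*p)/3 = -7 + (-14/3 + 2*p/3) = -35/3 + 2*p/3)
(v(-9, -46) + y(15, 40))/(n + 453) = ((-35/3 + (2/3)*(-9)) + 27)/(-13 + 453) = ((-35/3 - 6) + 27)/440 = (-53/3 + 27)*(1/440) = (28/3)*(1/440) = 7/330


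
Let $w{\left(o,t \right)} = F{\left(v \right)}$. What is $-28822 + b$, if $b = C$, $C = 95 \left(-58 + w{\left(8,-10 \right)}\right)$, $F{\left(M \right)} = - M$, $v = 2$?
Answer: $-34522$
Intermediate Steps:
$w{\left(o,t \right)} = -2$ ($w{\left(o,t \right)} = \left(-1\right) 2 = -2$)
$C = -5700$ ($C = 95 \left(-58 - 2\right) = 95 \left(-60\right) = -5700$)
$b = -5700$
$-28822 + b = -28822 - 5700 = -34522$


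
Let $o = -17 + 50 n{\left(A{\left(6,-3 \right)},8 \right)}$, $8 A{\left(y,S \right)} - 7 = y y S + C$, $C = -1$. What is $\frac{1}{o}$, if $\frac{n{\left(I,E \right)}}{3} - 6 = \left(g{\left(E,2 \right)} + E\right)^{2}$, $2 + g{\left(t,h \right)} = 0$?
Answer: $\frac{1}{6283} \approx 0.00015916$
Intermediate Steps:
$g{\left(t,h \right)} = -2$ ($g{\left(t,h \right)} = -2 + 0 = -2$)
$A{\left(y,S \right)} = \frac{3}{4} + \frac{S y^{2}}{8}$ ($A{\left(y,S \right)} = \frac{7}{8} + \frac{y y S - 1}{8} = \frac{7}{8} + \frac{y^{2} S - 1}{8} = \frac{7}{8} + \frac{S y^{2} - 1}{8} = \frac{7}{8} + \frac{-1 + S y^{2}}{8} = \frac{7}{8} + \left(- \frac{1}{8} + \frac{S y^{2}}{8}\right) = \frac{3}{4} + \frac{S y^{2}}{8}$)
$n{\left(I,E \right)} = 18 + 3 \left(-2 + E\right)^{2}$
$o = 6283$ ($o = -17 + 50 \left(18 + 3 \left(-2 + 8\right)^{2}\right) = -17 + 50 \left(18 + 3 \cdot 6^{2}\right) = -17 + 50 \left(18 + 3 \cdot 36\right) = -17 + 50 \left(18 + 108\right) = -17 + 50 \cdot 126 = -17 + 6300 = 6283$)
$\frac{1}{o} = \frac{1}{6283}$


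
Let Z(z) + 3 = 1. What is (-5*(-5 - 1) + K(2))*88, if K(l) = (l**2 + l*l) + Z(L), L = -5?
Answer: 3168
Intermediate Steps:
Z(z) = -2 (Z(z) = -3 + 1 = -2)
K(l) = -2 + 2*l**2 (K(l) = (l**2 + l*l) - 2 = (l**2 + l**2) - 2 = 2*l**2 - 2 = -2 + 2*l**2)
(-5*(-5 - 1) + K(2))*88 = (-5*(-5 - 1) + (-2 + 2*2**2))*88 = (-5*(-6) + (-2 + 2*4))*88 = (30 + (-2 + 8))*88 = (30 + 6)*88 = 36*88 = 3168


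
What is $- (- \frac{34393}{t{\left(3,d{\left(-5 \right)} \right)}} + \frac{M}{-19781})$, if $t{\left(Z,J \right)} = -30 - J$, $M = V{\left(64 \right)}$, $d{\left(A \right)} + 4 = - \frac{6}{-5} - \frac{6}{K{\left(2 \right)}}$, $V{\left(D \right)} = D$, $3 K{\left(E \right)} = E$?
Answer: $- \frac{3401633841}{1800071} \approx -1889.7$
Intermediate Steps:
$K{\left(E \right)} = \frac{E}{3}$
$d{\left(A \right)} = - \frac{59}{5}$ ($d{\left(A \right)} = -4 - \left(9 - \frac{6}{5}\right) = -4 - \left(- \frac{6}{5} + \frac{6}{\frac{2}{3}}\right) = -4 + \left(\frac{6}{5} - 9\right) = -4 - \frac{39}{5} = - \frac{59}{5}$)
$M = 64$
$- (- \frac{34393}{t{\left(3,d{\left(-5 \right)} \right)}} + \frac{M}{-19781}) = - (- \frac{34393}{-30 - - \frac{59}{5}} + \frac{64}{-19781}) = - (- \frac{34393}{-30 + \frac{59}{5}} + 64 \left(- \frac{1}{19781}\right)) = - (- \frac{34393}{- \frac{91}{5}} - \frac{64}{19781}) = - (\left(-34393\right) \left(- \frac{5}{91}\right) - \frac{64}{19781}) = - (\frac{171965}{91} - \frac{64}{19781}) = \left(-1\right) \frac{3401633841}{1800071} = - \frac{3401633841}{1800071}$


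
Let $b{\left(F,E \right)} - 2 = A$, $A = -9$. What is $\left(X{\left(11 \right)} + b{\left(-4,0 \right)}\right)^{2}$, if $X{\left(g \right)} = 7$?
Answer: $0$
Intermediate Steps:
$b{\left(F,E \right)} = -7$ ($b{\left(F,E \right)} = 2 - 9 = -7$)
$\left(X{\left(11 \right)} + b{\left(-4,0 \right)}\right)^{2} = \left(7 - 7\right)^{2} = 0^{2} = 0$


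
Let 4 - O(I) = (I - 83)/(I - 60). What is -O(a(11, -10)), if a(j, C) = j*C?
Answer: -487/170 ≈ -2.8647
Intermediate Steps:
a(j, C) = C*j
O(I) = 4 - (-83 + I)/(-60 + I) (O(I) = 4 - (I - 83)/(I - 60) = 4 - (-83 + I)/(-60 + I))
-O(a(11, -10)) = -(-157 + 3*(-10*11))/(-60 - 10*11) = -(-157 + 3*(-110))/(-60 - 110) = -(-157 - 330)/(-170) = -(-1)*(-487)/170 = -1*487/170 = -487/170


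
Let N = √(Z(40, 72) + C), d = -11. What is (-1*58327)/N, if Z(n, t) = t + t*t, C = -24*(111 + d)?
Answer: -3431*√714/84 ≈ -1091.4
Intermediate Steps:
C = -2400 (C = -24*(111 - 11) = -24*100 = -2400)
Z(n, t) = t + t²
N = 2*√714 (N = √(72*(1 + 72) - 2400) = √(72*73 - 2400) = √(5256 - 2400) = √2856 = 2*√714 ≈ 53.442)
(-1*58327)/N = (-1*58327)/((2*√714)) = -3431*√714/84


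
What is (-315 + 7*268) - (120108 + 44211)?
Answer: -162758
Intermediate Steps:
(-315 + 7*268) - (120108 + 44211) = (-315 + 1876) - 1*164319 = 1561 - 164319 = -162758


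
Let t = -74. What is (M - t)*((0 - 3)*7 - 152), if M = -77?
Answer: 519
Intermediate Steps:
(M - t)*((0 - 3)*7 - 152) = (-77 - 1*(-74))*((0 - 3)*7 - 152) = (-77 + 74)*(-3*7 - 152) = -3*(-21 - 152) = -3*(-173) = 519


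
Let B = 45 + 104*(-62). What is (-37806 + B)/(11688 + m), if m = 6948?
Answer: -44209/18636 ≈ -2.3722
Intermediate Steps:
B = -6403 (B = 45 - 6448 = -6403)
(-37806 + B)/(11688 + m) = (-37806 - 6403)/(11688 + 6948) = -44209/18636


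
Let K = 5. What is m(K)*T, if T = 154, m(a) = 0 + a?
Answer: 770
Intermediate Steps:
m(a) = a
m(K)*T = 5*154 = 770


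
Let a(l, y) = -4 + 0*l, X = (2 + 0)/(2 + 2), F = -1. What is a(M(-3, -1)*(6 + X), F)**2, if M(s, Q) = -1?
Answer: 16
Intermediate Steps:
X = 1/2 (X = 2/4 = 2*(1/4) = 1/2 ≈ 0.50000)
a(l, y) = -4 (a(l, y) = -4 + 0 = -4)
a(M(-3, -1)*(6 + X), F)**2 = (-4)**2 = 16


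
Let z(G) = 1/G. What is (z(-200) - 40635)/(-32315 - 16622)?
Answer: 8127001/9787400 ≈ 0.83035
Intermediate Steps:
(z(-200) - 40635)/(-32315 - 16622) = (1/(-200) - 40635)/(-32315 - 16622) = (-1/200 - 40635)/(-48937) = -8127001/200*(-1/48937) = 8127001/9787400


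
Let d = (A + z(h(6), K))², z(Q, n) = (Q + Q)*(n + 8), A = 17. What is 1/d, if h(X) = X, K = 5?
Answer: 1/29929 ≈ 3.3412e-5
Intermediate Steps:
z(Q, n) = 2*Q*(8 + n) (z(Q, n) = (2*Q)*(8 + n) = 2*Q*(8 + n))
d = 29929 (d = (17 + 2*6*(8 + 5))² = (17 + 2*6*13)² = (17 + 156)² = 173² = 29929)
1/d = 1/29929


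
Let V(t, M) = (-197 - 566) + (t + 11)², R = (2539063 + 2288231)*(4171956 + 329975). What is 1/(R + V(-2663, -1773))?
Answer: 1/21732151537055 ≈ 4.6015e-14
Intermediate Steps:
R = 21732144504714 (R = 4827294*4501931 = 21732144504714)
V(t, M) = -763 + (11 + t)²
1/(R + V(-2663, -1773)) = 1/(21732144504714 + (-763 + (11 - 2663)²)) = 1/(21732144504714 + (-763 + (-2652)²)) = 1/(21732144504714 + (-763 + 7033104)) = 1/(21732144504714 + 7032341) = 1/21732151537055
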